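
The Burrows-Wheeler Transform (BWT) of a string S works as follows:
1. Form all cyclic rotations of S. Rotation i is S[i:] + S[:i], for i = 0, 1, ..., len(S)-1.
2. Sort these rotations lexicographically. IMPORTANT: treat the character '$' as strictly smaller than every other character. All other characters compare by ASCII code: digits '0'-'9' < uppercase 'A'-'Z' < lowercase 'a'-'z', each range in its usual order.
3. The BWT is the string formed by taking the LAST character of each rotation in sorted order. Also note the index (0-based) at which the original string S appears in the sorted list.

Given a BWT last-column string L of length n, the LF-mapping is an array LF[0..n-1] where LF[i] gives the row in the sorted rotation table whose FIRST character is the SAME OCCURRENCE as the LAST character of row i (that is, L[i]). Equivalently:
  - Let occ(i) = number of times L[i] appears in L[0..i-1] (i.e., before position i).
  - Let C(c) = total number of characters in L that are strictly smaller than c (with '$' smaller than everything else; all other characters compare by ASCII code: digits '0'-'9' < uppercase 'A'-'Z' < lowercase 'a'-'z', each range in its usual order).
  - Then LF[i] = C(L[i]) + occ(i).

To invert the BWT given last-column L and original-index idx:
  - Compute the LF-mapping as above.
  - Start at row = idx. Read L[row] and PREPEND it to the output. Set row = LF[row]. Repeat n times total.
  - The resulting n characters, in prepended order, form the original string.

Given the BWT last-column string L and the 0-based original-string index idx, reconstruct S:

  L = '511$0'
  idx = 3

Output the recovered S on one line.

Answer: 1105$

Derivation:
LF mapping: 4 2 3 0 1
Walk LF starting at row 3, prepending L[row]:
  step 1: row=3, L[3]='$', prepend. Next row=LF[3]=0
  step 2: row=0, L[0]='5', prepend. Next row=LF[0]=4
  step 3: row=4, L[4]='0', prepend. Next row=LF[4]=1
  step 4: row=1, L[1]='1', prepend. Next row=LF[1]=2
  step 5: row=2, L[2]='1', prepend. Next row=LF[2]=3
Reversed output: 1105$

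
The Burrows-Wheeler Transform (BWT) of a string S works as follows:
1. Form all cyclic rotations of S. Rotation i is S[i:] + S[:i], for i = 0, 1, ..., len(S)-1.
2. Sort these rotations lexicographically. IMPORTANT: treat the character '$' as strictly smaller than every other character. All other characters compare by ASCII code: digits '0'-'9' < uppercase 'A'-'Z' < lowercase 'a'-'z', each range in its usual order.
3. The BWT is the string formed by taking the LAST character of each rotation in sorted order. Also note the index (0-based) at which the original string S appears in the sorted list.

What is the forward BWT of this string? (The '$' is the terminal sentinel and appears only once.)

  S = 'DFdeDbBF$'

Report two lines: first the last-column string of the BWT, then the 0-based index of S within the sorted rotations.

Answer: Fb$eBDDFd
2

Derivation:
All 9 rotations (rotation i = S[i:]+S[:i]):
  rot[0] = DFdeDbBF$
  rot[1] = FdeDbBF$D
  rot[2] = deDbBF$DF
  rot[3] = eDbBF$DFd
  rot[4] = DbBF$DFde
  rot[5] = bBF$DFdeD
  rot[6] = BF$DFdeDb
  rot[7] = F$DFdeDbB
  rot[8] = $DFdeDbBF
Sorted (with $ < everything):
  sorted[0] = $DFdeDbBF  (last char: 'F')
  sorted[1] = BF$DFdeDb  (last char: 'b')
  sorted[2] = DFdeDbBF$  (last char: '$')
  sorted[3] = DbBF$DFde  (last char: 'e')
  sorted[4] = F$DFdeDbB  (last char: 'B')
  sorted[5] = FdeDbBF$D  (last char: 'D')
  sorted[6] = bBF$DFdeD  (last char: 'D')
  sorted[7] = deDbBF$DF  (last char: 'F')
  sorted[8] = eDbBF$DFd  (last char: 'd')
Last column: Fb$eBDDFd
Original string S is at sorted index 2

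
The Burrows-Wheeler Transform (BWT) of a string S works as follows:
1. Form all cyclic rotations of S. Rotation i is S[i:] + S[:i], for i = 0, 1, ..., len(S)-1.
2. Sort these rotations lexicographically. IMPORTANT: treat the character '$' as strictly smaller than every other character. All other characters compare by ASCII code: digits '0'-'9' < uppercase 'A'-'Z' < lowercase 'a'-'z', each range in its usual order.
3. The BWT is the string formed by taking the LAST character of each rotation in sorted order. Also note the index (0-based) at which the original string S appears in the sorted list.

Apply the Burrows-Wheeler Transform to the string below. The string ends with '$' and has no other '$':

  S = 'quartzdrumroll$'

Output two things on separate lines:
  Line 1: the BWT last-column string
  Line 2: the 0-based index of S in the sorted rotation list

Answer: luzlour$madrqrt
7

Derivation:
All 15 rotations (rotation i = S[i:]+S[:i]):
  rot[0] = quartzdrumroll$
  rot[1] = uartzdrumroll$q
  rot[2] = artzdrumroll$qu
  rot[3] = rtzdrumroll$qua
  rot[4] = tzdrumroll$quar
  rot[5] = zdrumroll$quart
  rot[6] = drumroll$quartz
  rot[7] = rumroll$quartzd
  rot[8] = umroll$quartzdr
  rot[9] = mroll$quartzdru
  rot[10] = roll$quartzdrum
  rot[11] = oll$quartzdrumr
  rot[12] = ll$quartzdrumro
  rot[13] = l$quartzdrumrol
  rot[14] = $quartzdrumroll
Sorted (with $ < everything):
  sorted[0] = $quartzdrumroll  (last char: 'l')
  sorted[1] = artzdrumroll$qu  (last char: 'u')
  sorted[2] = drumroll$quartz  (last char: 'z')
  sorted[3] = l$quartzdrumrol  (last char: 'l')
  sorted[4] = ll$quartzdrumro  (last char: 'o')
  sorted[5] = mroll$quartzdru  (last char: 'u')
  sorted[6] = oll$quartzdrumr  (last char: 'r')
  sorted[7] = quartzdrumroll$  (last char: '$')
  sorted[8] = roll$quartzdrum  (last char: 'm')
  sorted[9] = rtzdrumroll$qua  (last char: 'a')
  sorted[10] = rumroll$quartzd  (last char: 'd')
  sorted[11] = tzdrumroll$quar  (last char: 'r')
  sorted[12] = uartzdrumroll$q  (last char: 'q')
  sorted[13] = umroll$quartzdr  (last char: 'r')
  sorted[14] = zdrumroll$quart  (last char: 't')
Last column: luzlour$madrqrt
Original string S is at sorted index 7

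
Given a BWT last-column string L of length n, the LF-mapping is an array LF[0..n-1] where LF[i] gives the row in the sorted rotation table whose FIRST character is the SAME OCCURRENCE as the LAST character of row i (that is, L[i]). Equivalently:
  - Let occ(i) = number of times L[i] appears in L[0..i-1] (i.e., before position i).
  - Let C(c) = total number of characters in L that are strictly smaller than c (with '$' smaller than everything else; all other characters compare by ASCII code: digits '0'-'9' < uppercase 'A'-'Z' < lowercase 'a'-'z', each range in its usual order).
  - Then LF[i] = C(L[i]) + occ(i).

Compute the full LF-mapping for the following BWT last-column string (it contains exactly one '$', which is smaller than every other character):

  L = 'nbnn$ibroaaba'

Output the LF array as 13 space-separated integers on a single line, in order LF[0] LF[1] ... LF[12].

Answer: 8 4 9 10 0 7 5 12 11 1 2 6 3

Derivation:
Char counts: '$':1, 'a':3, 'b':3, 'i':1, 'n':3, 'o':1, 'r':1
C (first-col start): C('$')=0, C('a')=1, C('b')=4, C('i')=7, C('n')=8, C('o')=11, C('r')=12
L[0]='n': occ=0, LF[0]=C('n')+0=8+0=8
L[1]='b': occ=0, LF[1]=C('b')+0=4+0=4
L[2]='n': occ=1, LF[2]=C('n')+1=8+1=9
L[3]='n': occ=2, LF[3]=C('n')+2=8+2=10
L[4]='$': occ=0, LF[4]=C('$')+0=0+0=0
L[5]='i': occ=0, LF[5]=C('i')+0=7+0=7
L[6]='b': occ=1, LF[6]=C('b')+1=4+1=5
L[7]='r': occ=0, LF[7]=C('r')+0=12+0=12
L[8]='o': occ=0, LF[8]=C('o')+0=11+0=11
L[9]='a': occ=0, LF[9]=C('a')+0=1+0=1
L[10]='a': occ=1, LF[10]=C('a')+1=1+1=2
L[11]='b': occ=2, LF[11]=C('b')+2=4+2=6
L[12]='a': occ=2, LF[12]=C('a')+2=1+2=3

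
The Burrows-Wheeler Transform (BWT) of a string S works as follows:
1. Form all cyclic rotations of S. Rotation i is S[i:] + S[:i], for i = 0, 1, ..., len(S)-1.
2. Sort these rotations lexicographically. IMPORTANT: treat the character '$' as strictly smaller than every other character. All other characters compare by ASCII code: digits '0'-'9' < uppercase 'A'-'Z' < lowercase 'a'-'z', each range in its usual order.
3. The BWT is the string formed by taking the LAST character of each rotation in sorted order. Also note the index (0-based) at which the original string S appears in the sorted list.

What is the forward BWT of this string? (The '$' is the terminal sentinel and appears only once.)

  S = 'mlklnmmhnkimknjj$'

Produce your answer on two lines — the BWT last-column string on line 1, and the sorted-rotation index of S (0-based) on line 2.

All 17 rotations (rotation i = S[i:]+S[:i]):
  rot[0] = mlklnmmhnkimknjj$
  rot[1] = lklnmmhnkimknjj$m
  rot[2] = klnmmhnkimknjj$ml
  rot[3] = lnmmhnkimknjj$mlk
  rot[4] = nmmhnkimknjj$mlkl
  rot[5] = mmhnkimknjj$mlkln
  rot[6] = mhnkimknjj$mlklnm
  rot[7] = hnkimknjj$mlklnmm
  rot[8] = nkimknjj$mlklnmmh
  rot[9] = kimknjj$mlklnmmhn
  rot[10] = imknjj$mlklnmmhnk
  rot[11] = mknjj$mlklnmmhnki
  rot[12] = knjj$mlklnmmhnkim
  rot[13] = njj$mlklnmmhnkimk
  rot[14] = jj$mlklnmmhnkimkn
  rot[15] = j$mlklnmmhnkimknj
  rot[16] = $mlklnmmhnkimknjj
Sorted (with $ < everything):
  sorted[0] = $mlklnmmhnkimknjj  (last char: 'j')
  sorted[1] = hnkimknjj$mlklnmm  (last char: 'm')
  sorted[2] = imknjj$mlklnmmhnk  (last char: 'k')
  sorted[3] = j$mlklnmmhnkimknj  (last char: 'j')
  sorted[4] = jj$mlklnmmhnkimkn  (last char: 'n')
  sorted[5] = kimknjj$mlklnmmhn  (last char: 'n')
  sorted[6] = klnmmhnkimknjj$ml  (last char: 'l')
  sorted[7] = knjj$mlklnmmhnkim  (last char: 'm')
  sorted[8] = lklnmmhnkimknjj$m  (last char: 'm')
  sorted[9] = lnmmhnkimknjj$mlk  (last char: 'k')
  sorted[10] = mhnkimknjj$mlklnm  (last char: 'm')
  sorted[11] = mknjj$mlklnmmhnki  (last char: 'i')
  sorted[12] = mlklnmmhnkimknjj$  (last char: '$')
  sorted[13] = mmhnkimknjj$mlkln  (last char: 'n')
  sorted[14] = njj$mlklnmmhnkimk  (last char: 'k')
  sorted[15] = nkimknjj$mlklnmmh  (last char: 'h')
  sorted[16] = nmmhnkimknjj$mlkl  (last char: 'l')
Last column: jmkjnnlmmkmi$nkhl
Original string S is at sorted index 12

Answer: jmkjnnlmmkmi$nkhl
12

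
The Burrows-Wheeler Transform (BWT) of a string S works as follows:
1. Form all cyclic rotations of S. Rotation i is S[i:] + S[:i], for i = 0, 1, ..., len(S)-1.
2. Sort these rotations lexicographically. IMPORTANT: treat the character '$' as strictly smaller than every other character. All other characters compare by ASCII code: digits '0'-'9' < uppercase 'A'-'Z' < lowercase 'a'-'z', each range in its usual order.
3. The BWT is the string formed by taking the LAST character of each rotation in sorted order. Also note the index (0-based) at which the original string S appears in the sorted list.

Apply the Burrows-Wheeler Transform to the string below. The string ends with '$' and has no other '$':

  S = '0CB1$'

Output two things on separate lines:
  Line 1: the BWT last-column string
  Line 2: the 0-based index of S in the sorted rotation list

All 5 rotations (rotation i = S[i:]+S[:i]):
  rot[0] = 0CB1$
  rot[1] = CB1$0
  rot[2] = B1$0C
  rot[3] = 1$0CB
  rot[4] = $0CB1
Sorted (with $ < everything):
  sorted[0] = $0CB1  (last char: '1')
  sorted[1] = 0CB1$  (last char: '$')
  sorted[2] = 1$0CB  (last char: 'B')
  sorted[3] = B1$0C  (last char: 'C')
  sorted[4] = CB1$0  (last char: '0')
Last column: 1$BC0
Original string S is at sorted index 1

Answer: 1$BC0
1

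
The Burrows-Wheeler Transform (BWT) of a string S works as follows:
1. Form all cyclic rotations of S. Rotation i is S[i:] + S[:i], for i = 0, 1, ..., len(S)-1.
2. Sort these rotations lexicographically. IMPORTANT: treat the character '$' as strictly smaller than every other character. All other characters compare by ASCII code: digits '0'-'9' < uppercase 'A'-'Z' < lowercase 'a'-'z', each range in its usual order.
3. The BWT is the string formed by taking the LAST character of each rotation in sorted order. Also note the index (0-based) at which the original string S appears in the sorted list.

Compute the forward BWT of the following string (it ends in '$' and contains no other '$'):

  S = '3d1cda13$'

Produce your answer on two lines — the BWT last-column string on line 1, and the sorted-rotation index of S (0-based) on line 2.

Answer: 3ad1$d13c
4

Derivation:
All 9 rotations (rotation i = S[i:]+S[:i]):
  rot[0] = 3d1cda13$
  rot[1] = d1cda13$3
  rot[2] = 1cda13$3d
  rot[3] = cda13$3d1
  rot[4] = da13$3d1c
  rot[5] = a13$3d1cd
  rot[6] = 13$3d1cda
  rot[7] = 3$3d1cda1
  rot[8] = $3d1cda13
Sorted (with $ < everything):
  sorted[0] = $3d1cda13  (last char: '3')
  sorted[1] = 13$3d1cda  (last char: 'a')
  sorted[2] = 1cda13$3d  (last char: 'd')
  sorted[3] = 3$3d1cda1  (last char: '1')
  sorted[4] = 3d1cda13$  (last char: '$')
  sorted[5] = a13$3d1cd  (last char: 'd')
  sorted[6] = cda13$3d1  (last char: '1')
  sorted[7] = d1cda13$3  (last char: '3')
  sorted[8] = da13$3d1c  (last char: 'c')
Last column: 3ad1$d13c
Original string S is at sorted index 4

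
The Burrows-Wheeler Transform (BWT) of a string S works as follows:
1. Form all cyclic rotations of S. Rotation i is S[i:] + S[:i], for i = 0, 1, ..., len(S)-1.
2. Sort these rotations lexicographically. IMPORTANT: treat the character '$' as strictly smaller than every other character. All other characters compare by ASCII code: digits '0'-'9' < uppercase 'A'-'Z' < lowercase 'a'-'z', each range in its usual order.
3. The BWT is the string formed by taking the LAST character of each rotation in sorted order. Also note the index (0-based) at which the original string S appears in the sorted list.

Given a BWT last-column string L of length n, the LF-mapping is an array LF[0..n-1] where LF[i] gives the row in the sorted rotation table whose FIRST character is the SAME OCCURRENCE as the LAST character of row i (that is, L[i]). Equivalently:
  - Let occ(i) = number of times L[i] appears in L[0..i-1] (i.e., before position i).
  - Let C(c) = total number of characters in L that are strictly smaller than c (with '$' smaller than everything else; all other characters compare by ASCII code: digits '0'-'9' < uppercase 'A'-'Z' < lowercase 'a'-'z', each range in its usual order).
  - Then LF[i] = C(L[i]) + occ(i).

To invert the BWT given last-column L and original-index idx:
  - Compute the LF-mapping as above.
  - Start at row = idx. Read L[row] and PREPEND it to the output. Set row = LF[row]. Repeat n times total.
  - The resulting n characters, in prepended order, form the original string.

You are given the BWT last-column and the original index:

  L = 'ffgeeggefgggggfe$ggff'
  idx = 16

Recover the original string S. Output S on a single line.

Answer: ggeegfgggfeeffgfgggf$

Derivation:
LF mapping: 5 6 11 1 2 12 13 3 7 14 15 16 17 18 8 4 0 19 20 9 10
Walk LF starting at row 16, prepending L[row]:
  step 1: row=16, L[16]='$', prepend. Next row=LF[16]=0
  step 2: row=0, L[0]='f', prepend. Next row=LF[0]=5
  step 3: row=5, L[5]='g', prepend. Next row=LF[5]=12
  step 4: row=12, L[12]='g', prepend. Next row=LF[12]=17
  step 5: row=17, L[17]='g', prepend. Next row=LF[17]=19
  step 6: row=19, L[19]='f', prepend. Next row=LF[19]=9
  step 7: row=9, L[9]='g', prepend. Next row=LF[9]=14
  step 8: row=14, L[14]='f', prepend. Next row=LF[14]=8
  step 9: row=8, L[8]='f', prepend. Next row=LF[8]=7
  step 10: row=7, L[7]='e', prepend. Next row=LF[7]=3
  step 11: row=3, L[3]='e', prepend. Next row=LF[3]=1
  step 12: row=1, L[1]='f', prepend. Next row=LF[1]=6
  step 13: row=6, L[6]='g', prepend. Next row=LF[6]=13
  step 14: row=13, L[13]='g', prepend. Next row=LF[13]=18
  step 15: row=18, L[18]='g', prepend. Next row=LF[18]=20
  step 16: row=20, L[20]='f', prepend. Next row=LF[20]=10
  step 17: row=10, L[10]='g', prepend. Next row=LF[10]=15
  step 18: row=15, L[15]='e', prepend. Next row=LF[15]=4
  step 19: row=4, L[4]='e', prepend. Next row=LF[4]=2
  step 20: row=2, L[2]='g', prepend. Next row=LF[2]=11
  step 21: row=11, L[11]='g', prepend. Next row=LF[11]=16
Reversed output: ggeegfgggfeeffgfgggf$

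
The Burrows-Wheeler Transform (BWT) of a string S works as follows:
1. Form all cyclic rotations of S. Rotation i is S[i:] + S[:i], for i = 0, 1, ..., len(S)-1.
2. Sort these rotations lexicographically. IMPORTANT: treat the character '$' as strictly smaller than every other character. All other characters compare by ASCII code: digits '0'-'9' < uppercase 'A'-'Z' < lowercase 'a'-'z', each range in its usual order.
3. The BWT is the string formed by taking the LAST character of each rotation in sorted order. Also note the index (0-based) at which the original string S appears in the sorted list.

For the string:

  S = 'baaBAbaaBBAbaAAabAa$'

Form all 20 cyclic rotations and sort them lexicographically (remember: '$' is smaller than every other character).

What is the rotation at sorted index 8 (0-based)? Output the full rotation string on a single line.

All 20 rotations (rotation i = S[i:]+S[:i]):
  rot[0] = baaBAbaaBBAbaAAabAa$
  rot[1] = aaBAbaaBBAbaAAabAa$b
  rot[2] = aBAbaaBBAbaAAabAa$ba
  rot[3] = BAbaaBBAbaAAabAa$baa
  rot[4] = AbaaBBAbaAAabAa$baaB
  rot[5] = baaBBAbaAAabAa$baaBA
  rot[6] = aaBBAbaAAabAa$baaBAb
  rot[7] = aBBAbaAAabAa$baaBAba
  rot[8] = BBAbaAAabAa$baaBAbaa
  rot[9] = BAbaAAabAa$baaBAbaaB
  rot[10] = AbaAAabAa$baaBAbaaBB
  rot[11] = baAAabAa$baaBAbaaBBA
  rot[12] = aAAabAa$baaBAbaaBBAb
  rot[13] = AAabAa$baaBAbaaBBAba
  rot[14] = AabAa$baaBAbaaBBAbaA
  rot[15] = abAa$baaBAbaaBBAbaAA
  rot[16] = bAa$baaBAbaaBBAbaAAa
  rot[17] = Aa$baaBAbaaBBAbaAAab
  rot[18] = a$baaBAbaaBBAbaAAabA
  rot[19] = $baaBAbaaBBAbaAAabAa
Sorted (with $ < everything):
  sorted[0] = $baaBAbaaBBAbaAAabAa
  sorted[1] = AAabAa$baaBAbaaBBAba
  sorted[2] = Aa$baaBAbaaBBAbaAAab
  sorted[3] = AabAa$baaBAbaaBBAbaA
  sorted[4] = AbaAAabAa$baaBAbaaBB
  sorted[5] = AbaaBBAbaAAabAa$baaB
  sorted[6] = BAbaAAabAa$baaBAbaaB
  sorted[7] = BAbaaBBAbaAAabAa$baa
  sorted[8] = BBAbaAAabAa$baaBAbaa
  sorted[9] = a$baaBAbaaBBAbaAAabA
  sorted[10] = aAAabAa$baaBAbaaBBAb
  sorted[11] = aBAbaaBBAbaAAabAa$ba
  sorted[12] = aBBAbaAAabAa$baaBAba
  sorted[13] = aaBAbaaBBAbaAAabAa$b
  sorted[14] = aaBBAbaAAabAa$baaBAb
  sorted[15] = abAa$baaBAbaaBBAbaAA
  sorted[16] = bAa$baaBAbaaBBAbaAAa
  sorted[17] = baAAabAa$baaBAbaaBBA
  sorted[18] = baaBAbaaBBAbaAAabAa$
  sorted[19] = baaBBAbaAAabAa$baaBA
sorted[8] = BBAbaAAabAa$baaBAbaa

Answer: BBAbaAAabAa$baaBAbaa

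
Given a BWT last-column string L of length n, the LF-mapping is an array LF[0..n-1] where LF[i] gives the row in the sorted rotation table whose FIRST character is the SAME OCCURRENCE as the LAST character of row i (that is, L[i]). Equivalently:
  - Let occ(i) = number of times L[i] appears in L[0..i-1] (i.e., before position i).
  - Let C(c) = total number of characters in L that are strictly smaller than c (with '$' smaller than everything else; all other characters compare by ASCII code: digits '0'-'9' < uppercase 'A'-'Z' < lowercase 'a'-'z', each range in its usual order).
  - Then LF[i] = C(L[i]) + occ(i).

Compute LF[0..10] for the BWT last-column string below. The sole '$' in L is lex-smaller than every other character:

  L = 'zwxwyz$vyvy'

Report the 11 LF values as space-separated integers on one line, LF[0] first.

Char counts: '$':1, 'v':2, 'w':2, 'x':1, 'y':3, 'z':2
C (first-col start): C('$')=0, C('v')=1, C('w')=3, C('x')=5, C('y')=6, C('z')=9
L[0]='z': occ=0, LF[0]=C('z')+0=9+0=9
L[1]='w': occ=0, LF[1]=C('w')+0=3+0=3
L[2]='x': occ=0, LF[2]=C('x')+0=5+0=5
L[3]='w': occ=1, LF[3]=C('w')+1=3+1=4
L[4]='y': occ=0, LF[4]=C('y')+0=6+0=6
L[5]='z': occ=1, LF[5]=C('z')+1=9+1=10
L[6]='$': occ=0, LF[6]=C('$')+0=0+0=0
L[7]='v': occ=0, LF[7]=C('v')+0=1+0=1
L[8]='y': occ=1, LF[8]=C('y')+1=6+1=7
L[9]='v': occ=1, LF[9]=C('v')+1=1+1=2
L[10]='y': occ=2, LF[10]=C('y')+2=6+2=8

Answer: 9 3 5 4 6 10 0 1 7 2 8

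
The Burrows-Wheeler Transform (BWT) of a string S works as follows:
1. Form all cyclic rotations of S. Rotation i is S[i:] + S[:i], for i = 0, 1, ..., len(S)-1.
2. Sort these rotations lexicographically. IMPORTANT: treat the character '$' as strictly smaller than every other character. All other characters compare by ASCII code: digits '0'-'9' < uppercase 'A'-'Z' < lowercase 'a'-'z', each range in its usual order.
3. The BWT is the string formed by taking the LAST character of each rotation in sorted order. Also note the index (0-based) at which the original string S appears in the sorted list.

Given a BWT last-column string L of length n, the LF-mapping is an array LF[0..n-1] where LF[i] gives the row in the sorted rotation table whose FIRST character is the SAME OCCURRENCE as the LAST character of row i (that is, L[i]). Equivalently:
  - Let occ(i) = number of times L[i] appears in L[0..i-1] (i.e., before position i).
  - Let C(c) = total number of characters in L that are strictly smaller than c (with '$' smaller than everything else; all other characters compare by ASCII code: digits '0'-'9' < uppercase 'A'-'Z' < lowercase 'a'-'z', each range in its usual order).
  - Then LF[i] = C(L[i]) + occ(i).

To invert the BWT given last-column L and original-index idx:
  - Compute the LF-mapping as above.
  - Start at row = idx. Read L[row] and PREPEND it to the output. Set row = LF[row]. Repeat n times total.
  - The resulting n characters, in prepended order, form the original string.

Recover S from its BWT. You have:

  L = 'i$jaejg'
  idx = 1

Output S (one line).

Answer: agjjei$

Derivation:
LF mapping: 4 0 5 1 2 6 3
Walk LF starting at row 1, prepending L[row]:
  step 1: row=1, L[1]='$', prepend. Next row=LF[1]=0
  step 2: row=0, L[0]='i', prepend. Next row=LF[0]=4
  step 3: row=4, L[4]='e', prepend. Next row=LF[4]=2
  step 4: row=2, L[2]='j', prepend. Next row=LF[2]=5
  step 5: row=5, L[5]='j', prepend. Next row=LF[5]=6
  step 6: row=6, L[6]='g', prepend. Next row=LF[6]=3
  step 7: row=3, L[3]='a', prepend. Next row=LF[3]=1
Reversed output: agjjei$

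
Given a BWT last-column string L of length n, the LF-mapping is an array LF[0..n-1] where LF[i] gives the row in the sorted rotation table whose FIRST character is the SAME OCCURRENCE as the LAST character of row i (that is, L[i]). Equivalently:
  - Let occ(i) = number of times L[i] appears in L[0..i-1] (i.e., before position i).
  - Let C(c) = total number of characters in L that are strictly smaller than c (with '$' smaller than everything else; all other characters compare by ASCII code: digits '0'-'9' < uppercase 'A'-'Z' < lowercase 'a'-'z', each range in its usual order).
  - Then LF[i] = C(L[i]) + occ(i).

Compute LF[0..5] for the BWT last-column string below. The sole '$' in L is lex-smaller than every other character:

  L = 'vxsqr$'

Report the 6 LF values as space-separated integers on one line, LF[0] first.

Answer: 4 5 3 1 2 0

Derivation:
Char counts: '$':1, 'q':1, 'r':1, 's':1, 'v':1, 'x':1
C (first-col start): C('$')=0, C('q')=1, C('r')=2, C('s')=3, C('v')=4, C('x')=5
L[0]='v': occ=0, LF[0]=C('v')+0=4+0=4
L[1]='x': occ=0, LF[1]=C('x')+0=5+0=5
L[2]='s': occ=0, LF[2]=C('s')+0=3+0=3
L[3]='q': occ=0, LF[3]=C('q')+0=1+0=1
L[4]='r': occ=0, LF[4]=C('r')+0=2+0=2
L[5]='$': occ=0, LF[5]=C('$')+0=0+0=0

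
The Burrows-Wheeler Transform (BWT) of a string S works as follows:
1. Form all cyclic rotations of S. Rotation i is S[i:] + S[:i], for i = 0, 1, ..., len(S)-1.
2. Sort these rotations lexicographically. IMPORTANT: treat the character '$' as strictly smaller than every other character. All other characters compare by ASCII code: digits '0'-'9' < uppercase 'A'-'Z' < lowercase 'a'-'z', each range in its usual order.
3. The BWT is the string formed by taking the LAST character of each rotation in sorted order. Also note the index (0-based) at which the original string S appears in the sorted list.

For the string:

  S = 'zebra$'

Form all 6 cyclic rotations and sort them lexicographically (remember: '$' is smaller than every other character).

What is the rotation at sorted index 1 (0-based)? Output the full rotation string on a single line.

All 6 rotations (rotation i = S[i:]+S[:i]):
  rot[0] = zebra$
  rot[1] = ebra$z
  rot[2] = bra$ze
  rot[3] = ra$zeb
  rot[4] = a$zebr
  rot[5] = $zebra
Sorted (with $ < everything):
  sorted[0] = $zebra
  sorted[1] = a$zebr
  sorted[2] = bra$ze
  sorted[3] = ebra$z
  sorted[4] = ra$zeb
  sorted[5] = zebra$
sorted[1] = a$zebr

Answer: a$zebr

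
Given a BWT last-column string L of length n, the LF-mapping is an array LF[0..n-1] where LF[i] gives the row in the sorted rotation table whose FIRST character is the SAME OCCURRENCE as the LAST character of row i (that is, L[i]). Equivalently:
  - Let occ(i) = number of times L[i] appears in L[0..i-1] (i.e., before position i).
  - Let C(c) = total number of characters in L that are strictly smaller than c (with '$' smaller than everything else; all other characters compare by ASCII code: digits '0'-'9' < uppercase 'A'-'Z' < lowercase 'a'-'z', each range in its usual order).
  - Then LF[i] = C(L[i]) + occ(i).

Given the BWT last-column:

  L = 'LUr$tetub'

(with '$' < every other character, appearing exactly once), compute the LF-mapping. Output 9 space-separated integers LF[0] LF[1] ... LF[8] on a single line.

Char counts: '$':1, 'L':1, 'U':1, 'b':1, 'e':1, 'r':1, 't':2, 'u':1
C (first-col start): C('$')=0, C('L')=1, C('U')=2, C('b')=3, C('e')=4, C('r')=5, C('t')=6, C('u')=8
L[0]='L': occ=0, LF[0]=C('L')+0=1+0=1
L[1]='U': occ=0, LF[1]=C('U')+0=2+0=2
L[2]='r': occ=0, LF[2]=C('r')+0=5+0=5
L[3]='$': occ=0, LF[3]=C('$')+0=0+0=0
L[4]='t': occ=0, LF[4]=C('t')+0=6+0=6
L[5]='e': occ=0, LF[5]=C('e')+0=4+0=4
L[6]='t': occ=1, LF[6]=C('t')+1=6+1=7
L[7]='u': occ=0, LF[7]=C('u')+0=8+0=8
L[8]='b': occ=0, LF[8]=C('b')+0=3+0=3

Answer: 1 2 5 0 6 4 7 8 3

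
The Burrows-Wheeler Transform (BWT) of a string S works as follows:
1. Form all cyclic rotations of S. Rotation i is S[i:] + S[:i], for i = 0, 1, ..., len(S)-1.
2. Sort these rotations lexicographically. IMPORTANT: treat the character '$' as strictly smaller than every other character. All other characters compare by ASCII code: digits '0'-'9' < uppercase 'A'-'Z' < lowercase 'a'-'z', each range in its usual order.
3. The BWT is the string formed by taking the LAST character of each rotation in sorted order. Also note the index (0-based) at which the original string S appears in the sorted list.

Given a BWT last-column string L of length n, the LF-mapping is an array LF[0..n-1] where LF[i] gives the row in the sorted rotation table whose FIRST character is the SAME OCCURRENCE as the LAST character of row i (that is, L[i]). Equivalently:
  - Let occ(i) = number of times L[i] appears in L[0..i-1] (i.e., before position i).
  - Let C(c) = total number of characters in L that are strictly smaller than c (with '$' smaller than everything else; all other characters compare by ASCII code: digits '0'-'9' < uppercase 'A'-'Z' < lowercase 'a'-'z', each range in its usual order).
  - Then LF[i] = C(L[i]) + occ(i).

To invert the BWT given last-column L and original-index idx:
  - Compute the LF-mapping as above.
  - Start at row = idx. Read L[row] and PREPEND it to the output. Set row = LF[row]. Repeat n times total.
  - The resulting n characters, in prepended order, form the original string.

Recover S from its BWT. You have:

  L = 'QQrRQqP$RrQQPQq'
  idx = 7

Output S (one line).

LF mapping: 3 4 13 9 5 11 1 0 10 14 6 7 2 8 12
Walk LF starting at row 7, prepending L[row]:
  step 1: row=7, L[7]='$', prepend. Next row=LF[7]=0
  step 2: row=0, L[0]='Q', prepend. Next row=LF[0]=3
  step 3: row=3, L[3]='R', prepend. Next row=LF[3]=9
  step 4: row=9, L[9]='r', prepend. Next row=LF[9]=14
  step 5: row=14, L[14]='q', prepend. Next row=LF[14]=12
  step 6: row=12, L[12]='P', prepend. Next row=LF[12]=2
  step 7: row=2, L[2]='r', prepend. Next row=LF[2]=13
  step 8: row=13, L[13]='Q', prepend. Next row=LF[13]=8
  step 9: row=8, L[8]='R', prepend. Next row=LF[8]=10
  step 10: row=10, L[10]='Q', prepend. Next row=LF[10]=6
  step 11: row=6, L[6]='P', prepend. Next row=LF[6]=1
  step 12: row=1, L[1]='Q', prepend. Next row=LF[1]=4
  step 13: row=4, L[4]='Q', prepend. Next row=LF[4]=5
  step 14: row=5, L[5]='q', prepend. Next row=LF[5]=11
  step 15: row=11, L[11]='Q', prepend. Next row=LF[11]=7
Reversed output: QqQQPQRQrPqrRQ$

Answer: QqQQPQRQrPqrRQ$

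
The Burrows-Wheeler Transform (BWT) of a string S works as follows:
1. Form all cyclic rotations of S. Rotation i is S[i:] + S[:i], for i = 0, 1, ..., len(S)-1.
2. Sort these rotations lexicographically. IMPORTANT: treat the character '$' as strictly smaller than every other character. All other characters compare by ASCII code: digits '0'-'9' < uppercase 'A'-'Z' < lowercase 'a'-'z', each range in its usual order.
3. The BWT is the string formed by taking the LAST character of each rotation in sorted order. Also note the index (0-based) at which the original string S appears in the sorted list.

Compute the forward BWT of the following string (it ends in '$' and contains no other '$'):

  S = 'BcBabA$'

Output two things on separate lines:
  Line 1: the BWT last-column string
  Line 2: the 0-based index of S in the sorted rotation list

All 7 rotations (rotation i = S[i:]+S[:i]):
  rot[0] = BcBabA$
  rot[1] = cBabA$B
  rot[2] = BabA$Bc
  rot[3] = abA$BcB
  rot[4] = bA$BcBa
  rot[5] = A$BcBab
  rot[6] = $BcBabA
Sorted (with $ < everything):
  sorted[0] = $BcBabA  (last char: 'A')
  sorted[1] = A$BcBab  (last char: 'b')
  sorted[2] = BabA$Bc  (last char: 'c')
  sorted[3] = BcBabA$  (last char: '$')
  sorted[4] = abA$BcB  (last char: 'B')
  sorted[5] = bA$BcBa  (last char: 'a')
  sorted[6] = cBabA$B  (last char: 'B')
Last column: Abc$BaB
Original string S is at sorted index 3

Answer: Abc$BaB
3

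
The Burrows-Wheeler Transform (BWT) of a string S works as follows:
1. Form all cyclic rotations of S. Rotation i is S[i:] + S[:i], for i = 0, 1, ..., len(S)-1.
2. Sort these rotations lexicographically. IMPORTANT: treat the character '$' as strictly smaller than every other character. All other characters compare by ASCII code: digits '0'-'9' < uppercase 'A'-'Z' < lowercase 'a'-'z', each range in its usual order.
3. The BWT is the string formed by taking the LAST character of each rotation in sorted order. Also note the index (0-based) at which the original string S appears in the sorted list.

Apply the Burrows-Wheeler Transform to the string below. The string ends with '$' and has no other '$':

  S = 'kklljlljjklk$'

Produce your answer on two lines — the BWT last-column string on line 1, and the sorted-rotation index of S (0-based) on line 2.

Answer: kljll$jkllkjk
5

Derivation:
All 13 rotations (rotation i = S[i:]+S[:i]):
  rot[0] = kklljlljjklk$
  rot[1] = klljlljjklk$k
  rot[2] = lljlljjklk$kk
  rot[3] = ljlljjklk$kkl
  rot[4] = jlljjklk$kkll
  rot[5] = lljjklk$kkllj
  rot[6] = ljjklk$kklljl
  rot[7] = jjklk$kklljll
  rot[8] = jklk$kklljllj
  rot[9] = klk$kklljlljj
  rot[10] = lk$kklljlljjk
  rot[11] = k$kklljlljjkl
  rot[12] = $kklljlljjklk
Sorted (with $ < everything):
  sorted[0] = $kklljlljjklk  (last char: 'k')
  sorted[1] = jjklk$kklljll  (last char: 'l')
  sorted[2] = jklk$kklljllj  (last char: 'j')
  sorted[3] = jlljjklk$kkll  (last char: 'l')
  sorted[4] = k$kklljlljjkl  (last char: 'l')
  sorted[5] = kklljlljjklk$  (last char: '$')
  sorted[6] = klk$kklljlljj  (last char: 'j')
  sorted[7] = klljlljjklk$k  (last char: 'k')
  sorted[8] = ljjklk$kklljl  (last char: 'l')
  sorted[9] = ljlljjklk$kkl  (last char: 'l')
  sorted[10] = lk$kklljlljjk  (last char: 'k')
  sorted[11] = lljjklk$kkllj  (last char: 'j')
  sorted[12] = lljlljjklk$kk  (last char: 'k')
Last column: kljll$jkllkjk
Original string S is at sorted index 5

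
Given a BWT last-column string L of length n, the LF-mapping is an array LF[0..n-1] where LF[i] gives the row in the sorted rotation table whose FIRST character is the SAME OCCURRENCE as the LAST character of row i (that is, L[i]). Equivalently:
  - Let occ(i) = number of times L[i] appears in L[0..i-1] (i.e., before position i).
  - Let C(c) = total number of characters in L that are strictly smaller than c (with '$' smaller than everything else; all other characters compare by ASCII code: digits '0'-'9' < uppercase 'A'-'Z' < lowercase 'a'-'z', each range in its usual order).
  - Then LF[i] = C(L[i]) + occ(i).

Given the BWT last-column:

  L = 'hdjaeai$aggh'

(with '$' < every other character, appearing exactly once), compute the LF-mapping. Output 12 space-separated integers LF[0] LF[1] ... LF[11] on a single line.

Answer: 8 4 11 1 5 2 10 0 3 6 7 9

Derivation:
Char counts: '$':1, 'a':3, 'd':1, 'e':1, 'g':2, 'h':2, 'i':1, 'j':1
C (first-col start): C('$')=0, C('a')=1, C('d')=4, C('e')=5, C('g')=6, C('h')=8, C('i')=10, C('j')=11
L[0]='h': occ=0, LF[0]=C('h')+0=8+0=8
L[1]='d': occ=0, LF[1]=C('d')+0=4+0=4
L[2]='j': occ=0, LF[2]=C('j')+0=11+0=11
L[3]='a': occ=0, LF[3]=C('a')+0=1+0=1
L[4]='e': occ=0, LF[4]=C('e')+0=5+0=5
L[5]='a': occ=1, LF[5]=C('a')+1=1+1=2
L[6]='i': occ=0, LF[6]=C('i')+0=10+0=10
L[7]='$': occ=0, LF[7]=C('$')+0=0+0=0
L[8]='a': occ=2, LF[8]=C('a')+2=1+2=3
L[9]='g': occ=0, LF[9]=C('g')+0=6+0=6
L[10]='g': occ=1, LF[10]=C('g')+1=6+1=7
L[11]='h': occ=1, LF[11]=C('h')+1=8+1=9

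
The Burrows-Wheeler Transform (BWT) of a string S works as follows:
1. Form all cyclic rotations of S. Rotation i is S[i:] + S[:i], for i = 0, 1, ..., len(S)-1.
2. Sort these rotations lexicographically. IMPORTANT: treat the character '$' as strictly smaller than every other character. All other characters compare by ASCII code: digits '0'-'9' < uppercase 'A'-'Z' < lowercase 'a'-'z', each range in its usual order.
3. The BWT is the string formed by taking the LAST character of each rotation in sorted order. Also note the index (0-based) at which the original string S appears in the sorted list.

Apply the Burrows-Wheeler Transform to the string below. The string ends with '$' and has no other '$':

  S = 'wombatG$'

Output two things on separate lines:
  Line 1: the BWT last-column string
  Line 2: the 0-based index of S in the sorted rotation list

Answer: Gtbmowa$
7

Derivation:
All 8 rotations (rotation i = S[i:]+S[:i]):
  rot[0] = wombatG$
  rot[1] = ombatG$w
  rot[2] = mbatG$wo
  rot[3] = batG$wom
  rot[4] = atG$womb
  rot[5] = tG$womba
  rot[6] = G$wombat
  rot[7] = $wombatG
Sorted (with $ < everything):
  sorted[0] = $wombatG  (last char: 'G')
  sorted[1] = G$wombat  (last char: 't')
  sorted[2] = atG$womb  (last char: 'b')
  sorted[3] = batG$wom  (last char: 'm')
  sorted[4] = mbatG$wo  (last char: 'o')
  sorted[5] = ombatG$w  (last char: 'w')
  sorted[6] = tG$womba  (last char: 'a')
  sorted[7] = wombatG$  (last char: '$')
Last column: Gtbmowa$
Original string S is at sorted index 7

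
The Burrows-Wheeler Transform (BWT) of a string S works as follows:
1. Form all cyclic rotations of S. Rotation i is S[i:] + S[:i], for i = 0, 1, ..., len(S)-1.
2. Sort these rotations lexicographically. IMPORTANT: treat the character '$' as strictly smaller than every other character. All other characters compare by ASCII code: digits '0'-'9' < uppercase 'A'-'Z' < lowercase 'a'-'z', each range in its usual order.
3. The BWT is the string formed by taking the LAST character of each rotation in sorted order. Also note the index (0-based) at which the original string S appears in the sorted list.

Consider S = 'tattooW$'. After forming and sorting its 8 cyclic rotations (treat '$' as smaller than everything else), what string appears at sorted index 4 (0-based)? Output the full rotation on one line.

All 8 rotations (rotation i = S[i:]+S[:i]):
  rot[0] = tattooW$
  rot[1] = attooW$t
  rot[2] = ttooW$ta
  rot[3] = tooW$tat
  rot[4] = ooW$tatt
  rot[5] = oW$tatto
  rot[6] = W$tattoo
  rot[7] = $tattooW
Sorted (with $ < everything):
  sorted[0] = $tattooW
  sorted[1] = W$tattoo
  sorted[2] = attooW$t
  sorted[3] = oW$tatto
  sorted[4] = ooW$tatt
  sorted[5] = tattooW$
  sorted[6] = tooW$tat
  sorted[7] = ttooW$ta
sorted[4] = ooW$tatt

Answer: ooW$tatt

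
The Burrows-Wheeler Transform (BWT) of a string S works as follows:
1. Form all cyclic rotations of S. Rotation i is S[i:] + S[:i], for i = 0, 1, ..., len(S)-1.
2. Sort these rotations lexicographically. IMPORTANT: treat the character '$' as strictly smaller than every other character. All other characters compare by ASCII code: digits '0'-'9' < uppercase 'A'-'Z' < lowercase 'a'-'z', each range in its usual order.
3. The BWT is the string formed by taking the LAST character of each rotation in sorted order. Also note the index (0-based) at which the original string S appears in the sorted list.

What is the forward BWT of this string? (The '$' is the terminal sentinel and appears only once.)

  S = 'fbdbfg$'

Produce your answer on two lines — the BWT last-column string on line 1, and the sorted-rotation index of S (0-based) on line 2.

Answer: gfdb$bf
4

Derivation:
All 7 rotations (rotation i = S[i:]+S[:i]):
  rot[0] = fbdbfg$
  rot[1] = bdbfg$f
  rot[2] = dbfg$fb
  rot[3] = bfg$fbd
  rot[4] = fg$fbdb
  rot[5] = g$fbdbf
  rot[6] = $fbdbfg
Sorted (with $ < everything):
  sorted[0] = $fbdbfg  (last char: 'g')
  sorted[1] = bdbfg$f  (last char: 'f')
  sorted[2] = bfg$fbd  (last char: 'd')
  sorted[3] = dbfg$fb  (last char: 'b')
  sorted[4] = fbdbfg$  (last char: '$')
  sorted[5] = fg$fbdb  (last char: 'b')
  sorted[6] = g$fbdbf  (last char: 'f')
Last column: gfdb$bf
Original string S is at sorted index 4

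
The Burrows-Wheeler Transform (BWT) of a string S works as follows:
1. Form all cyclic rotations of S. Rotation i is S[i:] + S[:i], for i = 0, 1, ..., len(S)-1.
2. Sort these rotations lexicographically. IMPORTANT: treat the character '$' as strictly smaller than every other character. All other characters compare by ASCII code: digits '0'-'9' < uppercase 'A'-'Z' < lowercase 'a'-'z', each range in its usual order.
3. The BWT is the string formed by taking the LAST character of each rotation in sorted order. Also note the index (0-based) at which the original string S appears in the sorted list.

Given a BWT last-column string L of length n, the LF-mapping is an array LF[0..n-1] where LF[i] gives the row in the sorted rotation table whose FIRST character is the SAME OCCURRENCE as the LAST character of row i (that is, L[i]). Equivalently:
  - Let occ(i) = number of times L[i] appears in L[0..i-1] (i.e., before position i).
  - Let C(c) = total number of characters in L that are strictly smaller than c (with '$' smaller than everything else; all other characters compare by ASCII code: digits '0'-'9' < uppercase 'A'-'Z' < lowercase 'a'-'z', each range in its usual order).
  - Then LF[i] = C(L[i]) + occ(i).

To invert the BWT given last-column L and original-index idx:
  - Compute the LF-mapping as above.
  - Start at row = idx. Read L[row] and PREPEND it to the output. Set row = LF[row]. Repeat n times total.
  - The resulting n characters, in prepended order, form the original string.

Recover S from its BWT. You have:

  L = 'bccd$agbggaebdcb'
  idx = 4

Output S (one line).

Answer: bcabedgbgcgcadb$

Derivation:
LF mapping: 3 7 8 10 0 1 13 4 14 15 2 12 5 11 9 6
Walk LF starting at row 4, prepending L[row]:
  step 1: row=4, L[4]='$', prepend. Next row=LF[4]=0
  step 2: row=0, L[0]='b', prepend. Next row=LF[0]=3
  step 3: row=3, L[3]='d', prepend. Next row=LF[3]=10
  step 4: row=10, L[10]='a', prepend. Next row=LF[10]=2
  step 5: row=2, L[2]='c', prepend. Next row=LF[2]=8
  step 6: row=8, L[8]='g', prepend. Next row=LF[8]=14
  step 7: row=14, L[14]='c', prepend. Next row=LF[14]=9
  step 8: row=9, L[9]='g', prepend. Next row=LF[9]=15
  step 9: row=15, L[15]='b', prepend. Next row=LF[15]=6
  step 10: row=6, L[6]='g', prepend. Next row=LF[6]=13
  step 11: row=13, L[13]='d', prepend. Next row=LF[13]=11
  step 12: row=11, L[11]='e', prepend. Next row=LF[11]=12
  step 13: row=12, L[12]='b', prepend. Next row=LF[12]=5
  step 14: row=5, L[5]='a', prepend. Next row=LF[5]=1
  step 15: row=1, L[1]='c', prepend. Next row=LF[1]=7
  step 16: row=7, L[7]='b', prepend. Next row=LF[7]=4
Reversed output: bcabedgbgcgcadb$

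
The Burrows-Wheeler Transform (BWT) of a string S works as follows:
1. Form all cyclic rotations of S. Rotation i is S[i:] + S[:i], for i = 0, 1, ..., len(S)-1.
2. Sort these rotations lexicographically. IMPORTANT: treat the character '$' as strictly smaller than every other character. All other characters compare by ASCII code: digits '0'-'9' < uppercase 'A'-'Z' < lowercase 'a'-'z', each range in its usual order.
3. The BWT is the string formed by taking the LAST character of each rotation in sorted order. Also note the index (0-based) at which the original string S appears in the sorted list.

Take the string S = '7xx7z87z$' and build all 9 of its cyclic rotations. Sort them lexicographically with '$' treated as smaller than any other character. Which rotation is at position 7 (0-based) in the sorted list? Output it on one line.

All 9 rotations (rotation i = S[i:]+S[:i]):
  rot[0] = 7xx7z87z$
  rot[1] = xx7z87z$7
  rot[2] = x7z87z$7x
  rot[3] = 7z87z$7xx
  rot[4] = z87z$7xx7
  rot[5] = 87z$7xx7z
  rot[6] = 7z$7xx7z8
  rot[7] = z$7xx7z87
  rot[8] = $7xx7z87z
Sorted (with $ < everything):
  sorted[0] = $7xx7z87z
  sorted[1] = 7xx7z87z$
  sorted[2] = 7z$7xx7z8
  sorted[3] = 7z87z$7xx
  sorted[4] = 87z$7xx7z
  sorted[5] = x7z87z$7x
  sorted[6] = xx7z87z$7
  sorted[7] = z$7xx7z87
  sorted[8] = z87z$7xx7
sorted[7] = z$7xx7z87

Answer: z$7xx7z87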